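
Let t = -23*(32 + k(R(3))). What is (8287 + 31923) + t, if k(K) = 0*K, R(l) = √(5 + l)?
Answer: 39474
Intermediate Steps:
k(K) = 0
t = -736 (t = -23*(32 + 0) = -23*32 = -736)
(8287 + 31923) + t = (8287 + 31923) - 736 = 40210 - 736 = 39474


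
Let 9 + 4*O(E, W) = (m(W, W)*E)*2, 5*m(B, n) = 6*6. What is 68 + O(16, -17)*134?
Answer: 74849/10 ≈ 7484.9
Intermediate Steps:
m(B, n) = 36/5 (m(B, n) = (6*6)/5 = (⅕)*36 = 36/5)
O(E, W) = -9/4 + 18*E/5 (O(E, W) = -9/4 + ((36*E/5)*2)/4 = -9/4 + (72*E/5)/4 = -9/4 + 18*E/5)
68 + O(16, -17)*134 = 68 + (-9/4 + (18/5)*16)*134 = 68 + (-9/4 + 288/5)*134 = 68 + (1107/20)*134 = 68 + 74169/10 = 74849/10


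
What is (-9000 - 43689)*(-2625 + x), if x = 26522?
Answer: -1259109033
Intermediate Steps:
(-9000 - 43689)*(-2625 + x) = (-9000 - 43689)*(-2625 + 26522) = -52689*23897 = -1259109033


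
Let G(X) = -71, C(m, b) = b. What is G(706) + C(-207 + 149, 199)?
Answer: 128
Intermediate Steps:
G(706) + C(-207 + 149, 199) = -71 + 199 = 128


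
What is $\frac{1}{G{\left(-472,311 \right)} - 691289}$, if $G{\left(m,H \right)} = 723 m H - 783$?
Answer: $- \frac{1}{106822688} \approx -9.3613 \cdot 10^{-9}$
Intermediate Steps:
$G{\left(m,H \right)} = -783 + 723 H m$ ($G{\left(m,H \right)} = 723 H m - 783 = -783 + 723 H m$)
$\frac{1}{G{\left(-472,311 \right)} - 691289} = \frac{1}{\left(-783 + 723 \cdot 311 \left(-472\right)\right) - 691289} = \frac{1}{\left(-783 - 106130616\right) - 691289} = \frac{1}{-106131399 - 691289} = \frac{1}{-106822688} = - \frac{1}{106822688}$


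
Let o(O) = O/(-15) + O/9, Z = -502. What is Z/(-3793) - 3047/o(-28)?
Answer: 520105307/212408 ≈ 2448.6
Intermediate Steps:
o(O) = 2*O/45 (o(O) = O*(-1/15) + O*(⅑) = -O/15 + O/9 = 2*O/45)
Z/(-3793) - 3047/o(-28) = -502/(-3793) - 3047/((2/45)*(-28)) = -502*(-1/3793) - 3047/(-56/45) = 502/3793 - 3047*(-45/56) = 502/3793 + 137115/56 = 520105307/212408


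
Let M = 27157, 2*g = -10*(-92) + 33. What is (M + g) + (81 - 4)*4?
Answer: 55883/2 ≈ 27942.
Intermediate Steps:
g = 953/2 (g = (-10*(-92) + 33)/2 = (920 + 33)/2 = (½)*953 = 953/2 ≈ 476.50)
(M + g) + (81 - 4)*4 = (27157 + 953/2) + (81 - 4)*4 = 55267/2 + 77*4 = 55267/2 + 308 = 55883/2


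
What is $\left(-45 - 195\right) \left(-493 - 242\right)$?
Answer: $176400$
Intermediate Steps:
$\left(-45 - 195\right) \left(-493 - 242\right) = \left(-240\right) \left(-735\right) = 176400$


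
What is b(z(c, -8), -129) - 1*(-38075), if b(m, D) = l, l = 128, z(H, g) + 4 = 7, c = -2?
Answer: 38203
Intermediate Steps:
z(H, g) = 3 (z(H, g) = -4 + 7 = 3)
b(m, D) = 128
b(z(c, -8), -129) - 1*(-38075) = 128 - 1*(-38075) = 128 + 38075 = 38203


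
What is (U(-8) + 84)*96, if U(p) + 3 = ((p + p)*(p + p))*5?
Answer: 130656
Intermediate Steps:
U(p) = -3 + 20*p**2 (U(p) = -3 + ((p + p)*(p + p))*5 = -3 + ((2*p)*(2*p))*5 = -3 + (4*p**2)*5 = -3 + 20*p**2)
(U(-8) + 84)*96 = ((-3 + 20*(-8)**2) + 84)*96 = ((-3 + 20*64) + 84)*96 = ((-3 + 1280) + 84)*96 = (1277 + 84)*96 = 1361*96 = 130656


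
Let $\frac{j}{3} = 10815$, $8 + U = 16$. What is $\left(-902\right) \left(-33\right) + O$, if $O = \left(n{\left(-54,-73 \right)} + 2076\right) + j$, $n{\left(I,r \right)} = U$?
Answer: $64295$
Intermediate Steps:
$U = 8$ ($U = -8 + 16 = 8$)
$n{\left(I,r \right)} = 8$
$j = 32445$ ($j = 3 \cdot 10815 = 32445$)
$O = 34529$ ($O = \left(8 + 2076\right) + 32445 = 2084 + 32445 = 34529$)
$\left(-902\right) \left(-33\right) + O = \left(-902\right) \left(-33\right) + 34529 = 29766 + 34529 = 64295$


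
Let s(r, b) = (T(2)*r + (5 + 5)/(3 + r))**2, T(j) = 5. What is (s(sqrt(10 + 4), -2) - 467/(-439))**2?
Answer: 119796381889/192721 - 53327400*sqrt(14)/439 ≈ 1.6709e+5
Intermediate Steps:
s(r, b) = (5*r + 10/(3 + r))**2 (s(r, b) = (5*r + (5 + 5)/(3 + r))**2 = (5*r + 10/(3 + r))**2)
(s(sqrt(10 + 4), -2) - 467/(-439))**2 = (25*(2 + (sqrt(10 + 4))**2 + 3*sqrt(10 + 4))**2/(3 + sqrt(10 + 4))**2 - 467/(-439))**2 = (25*(2 + (sqrt(14))**2 + 3*sqrt(14))**2/(3 + sqrt(14))**2 - 467*(-1/439))**2 = (25*(2 + 14 + 3*sqrt(14))**2/(3 + sqrt(14))**2 + 467/439)**2 = (25*(16 + 3*sqrt(14))**2/(3 + sqrt(14))**2 + 467/439)**2 = (467/439 + 25*(16 + 3*sqrt(14))**2/(3 + sqrt(14))**2)**2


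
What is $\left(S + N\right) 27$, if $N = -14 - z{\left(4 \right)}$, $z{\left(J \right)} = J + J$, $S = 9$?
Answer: $-351$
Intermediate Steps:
$z{\left(J \right)} = 2 J$
$N = -22$ ($N = -14 - 2 \cdot 4 = -14 - 8 = -22$)
$\left(S + N\right) 27 = \left(9 - 22\right) 27 = \left(-13\right) 27 = -351$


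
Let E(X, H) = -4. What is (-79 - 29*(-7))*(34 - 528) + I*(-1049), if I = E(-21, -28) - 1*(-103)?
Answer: -165107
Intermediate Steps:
I = 99 (I = -4 - 1*(-103) = -4 + 103 = 99)
(-79 - 29*(-7))*(34 - 528) + I*(-1049) = (-79 - 29*(-7))*(34 - 528) + 99*(-1049) = (-79 + 203)*(-494) - 103851 = 124*(-494) - 103851 = -61256 - 103851 = -165107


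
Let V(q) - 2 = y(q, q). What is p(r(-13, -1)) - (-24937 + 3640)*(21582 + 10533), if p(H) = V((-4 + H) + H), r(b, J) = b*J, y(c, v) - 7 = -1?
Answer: 683953163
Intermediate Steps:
y(c, v) = 6 (y(c, v) = 7 - 1 = 6)
V(q) = 8 (V(q) = 2 + 6 = 8)
r(b, J) = J*b
p(H) = 8
p(r(-13, -1)) - (-24937 + 3640)*(21582 + 10533) = 8 - (-24937 + 3640)*(21582 + 10533) = 8 - (-21297)*32115 = 8 - 1*(-683953155) = 8 + 683953155 = 683953163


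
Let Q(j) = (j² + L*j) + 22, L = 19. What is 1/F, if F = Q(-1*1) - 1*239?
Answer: -1/235 ≈ -0.0042553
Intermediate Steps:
Q(j) = 22 + j² + 19*j (Q(j) = (j² + 19*j) + 22 = 22 + j² + 19*j)
F = -235 (F = (22 + (-1*1)² + 19*(-1*1)) - 1*239 = (22 + (-1)² + 19*(-1)) - 239 = (22 + 1 - 19) - 239 = 4 - 239 = -235)
1/F = 1/(-235) = -1/235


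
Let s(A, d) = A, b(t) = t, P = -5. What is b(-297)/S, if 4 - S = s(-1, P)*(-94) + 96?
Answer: 99/62 ≈ 1.5968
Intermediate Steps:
S = -186 (S = 4 - (-1*(-94) + 96) = 4 - (94 + 96) = 4 - 1*190 = 4 - 190 = -186)
b(-297)/S = -297/(-186) = -297*(-1/186) = 99/62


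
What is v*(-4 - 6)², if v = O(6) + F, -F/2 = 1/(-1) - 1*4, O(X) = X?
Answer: 1600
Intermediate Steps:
F = 10 (F = -2*(1/(-1) - 1*4) = -2*(-1 - 4) = -2*(-5) = 10)
v = 16 (v = 6 + 10 = 16)
v*(-4 - 6)² = 16*(-4 - 6)² = 16*(-10)² = 16*100 = 1600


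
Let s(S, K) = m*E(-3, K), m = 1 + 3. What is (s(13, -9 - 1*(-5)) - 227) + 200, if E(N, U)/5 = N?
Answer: -87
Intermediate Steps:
E(N, U) = 5*N
m = 4
s(S, K) = -60 (s(S, K) = 4*(5*(-3)) = 4*(-15) = -60)
(s(13, -9 - 1*(-5)) - 227) + 200 = (-60 - 227) + 200 = -287 + 200 = -87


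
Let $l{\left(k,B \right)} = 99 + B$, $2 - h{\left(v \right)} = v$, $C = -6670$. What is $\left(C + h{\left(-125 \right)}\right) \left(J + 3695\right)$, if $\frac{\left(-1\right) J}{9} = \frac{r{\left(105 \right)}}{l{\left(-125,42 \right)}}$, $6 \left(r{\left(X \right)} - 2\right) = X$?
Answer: $- \frac{2271814659}{94} \approx -2.4168 \cdot 10^{7}$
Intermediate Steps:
$h{\left(v \right)} = 2 - v$
$r{\left(X \right)} = 2 + \frac{X}{6}$
$J = - \frac{117}{94}$ ($J = - 9 \frac{2 + \frac{1}{6} \cdot 105}{99 + 42} = - 9 \frac{2 + \frac{35}{2}}{141} = - 9 \cdot \frac{39}{2} \cdot \frac{1}{141} = \left(-9\right) \frac{13}{94} = - \frac{117}{94} \approx -1.2447$)
$\left(C + h{\left(-125 \right)}\right) \left(J + 3695\right) = \left(-6670 + \left(2 - -125\right)\right) \left(- \frac{117}{94} + 3695\right) = \left(-6670 + \left(2 + 125\right)\right) \frac{347213}{94} = \left(-6670 + 127\right) \frac{347213}{94} = \left(-6543\right) \frac{347213}{94} = - \frac{2271814659}{94}$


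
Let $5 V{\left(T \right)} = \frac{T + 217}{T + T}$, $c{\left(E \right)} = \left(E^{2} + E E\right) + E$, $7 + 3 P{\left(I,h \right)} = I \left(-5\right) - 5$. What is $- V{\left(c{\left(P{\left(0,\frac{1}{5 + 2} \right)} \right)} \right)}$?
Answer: $- \frac{7}{8} \approx -0.875$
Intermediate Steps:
$P{\left(I,h \right)} = -4 - \frac{5 I}{3}$ ($P{\left(I,h \right)} = - \frac{7}{3} + \frac{I \left(-5\right) - 5}{3} = - \frac{7}{3} + \frac{- 5 I - 5}{3} = - \frac{7}{3} + \frac{-5 - 5 I}{3} = - \frac{7}{3} - \left(\frac{5}{3} + \frac{5 I}{3}\right) = -4 - \frac{5 I}{3}$)
$c{\left(E \right)} = E + 2 E^{2}$ ($c{\left(E \right)} = \left(E^{2} + E^{2}\right) + E = 2 E^{2} + E = E + 2 E^{2}$)
$V{\left(T \right)} = \frac{217 + T}{10 T}$ ($V{\left(T \right)} = \frac{\left(T + 217\right) \frac{1}{T + T}}{5} = \frac{\left(217 + T\right) \frac{1}{2 T}}{5} = \frac{\frac{1}{2} \frac{1}{T} \left(217 + T\right)}{5} = \frac{217 + T}{10 T}$)
$- V{\left(c{\left(P{\left(0,\frac{1}{5 + 2} \right)} \right)} \right)} = - \frac{217 + \left(-4 - 0\right) \left(1 + 2 \left(-4 - 0\right)\right)}{10 \left(-4 - 0\right) \left(1 + 2 \left(-4 - 0\right)\right)} = - \frac{217 + \left(-4 + 0\right) \left(1 + 2 \left(-4 + 0\right)\right)}{10 \left(-4 + 0\right) \left(1 + 2 \left(-4 + 0\right)\right)} = - \frac{217 - 4 \left(1 + 2 \left(-4\right)\right)}{10 \left(- 4 \left(1 + 2 \left(-4\right)\right)\right)} = - \frac{217 - 4 \left(1 - 8\right)}{10 \left(- 4 \left(1 - 8\right)\right)} = - \frac{217 - -28}{10 \left(\left(-4\right) \left(-7\right)\right)} = - \frac{217 + 28}{10 \cdot 28} = - \frac{245}{10 \cdot 28} = \left(-1\right) \frac{7}{8} = - \frac{7}{8}$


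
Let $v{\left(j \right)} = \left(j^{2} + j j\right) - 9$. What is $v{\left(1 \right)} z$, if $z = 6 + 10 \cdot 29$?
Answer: $-2072$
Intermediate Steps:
$v{\left(j \right)} = -9 + 2 j^{2}$ ($v{\left(j \right)} = \left(j^{2} + j^{2}\right) - 9 = 2 j^{2} - 9 = -9 + 2 j^{2}$)
$z = 296$ ($z = 6 + 290 = 296$)
$v{\left(1 \right)} z = \left(-9 + 2 \cdot 1^{2}\right) 296 = \left(-9 + 2 \cdot 1\right) 296 = \left(-9 + 2\right) 296 = \left(-7\right) 296 = -2072$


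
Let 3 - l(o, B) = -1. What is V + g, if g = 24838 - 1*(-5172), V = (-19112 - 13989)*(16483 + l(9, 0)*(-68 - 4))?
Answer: -536040685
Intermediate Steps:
l(o, B) = 4 (l(o, B) = 3 - 1*(-1) = 3 + 1 = 4)
V = -536070695 (V = (-19112 - 13989)*(16483 + 4*(-68 - 4)) = -33101*(16483 + 4*(-72)) = -33101*(16483 - 288) = -33101*16195 = -536070695)
g = 30010 (g = 24838 + 5172 = 30010)
V + g = -536070695 + 30010 = -536040685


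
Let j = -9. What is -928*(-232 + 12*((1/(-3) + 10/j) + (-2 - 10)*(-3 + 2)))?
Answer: 293248/3 ≈ 97749.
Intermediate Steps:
-928*(-232 + 12*((1/(-3) + 10/j) + (-2 - 10)*(-3 + 2))) = -928*(-232 + 12*((1/(-3) + 10/(-9)) + (-2 - 10)*(-3 + 2))) = -928*(-232 + 12*((1*(-⅓) + 10*(-⅑)) - 12*(-1))) = -928*(-232 + 12*((-⅓ - 10/9) + 12)) = -928*(-232 + 12*(-13/9 + 12)) = -928*(-232 + 12*(95/9)) = -928*(-232 + 380/3) = -928*(-316/3) = 293248/3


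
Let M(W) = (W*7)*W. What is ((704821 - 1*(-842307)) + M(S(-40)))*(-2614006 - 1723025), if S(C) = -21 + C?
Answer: -6822908743425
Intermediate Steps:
M(W) = 7*W² (M(W) = (7*W)*W = 7*W²)
((704821 - 1*(-842307)) + M(S(-40)))*(-2614006 - 1723025) = ((704821 - 1*(-842307)) + 7*(-21 - 40)²)*(-2614006 - 1723025) = ((704821 + 842307) + 7*(-61)²)*(-4337031) = (1547128 + 7*3721)*(-4337031) = (1547128 + 26047)*(-4337031) = 1573175*(-4337031) = -6822908743425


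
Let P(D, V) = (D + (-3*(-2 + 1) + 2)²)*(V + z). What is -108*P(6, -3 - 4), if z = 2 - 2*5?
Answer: 50220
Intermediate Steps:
z = -8 (z = 2 - 10 = -8)
P(D, V) = (-8 + V)*(25 + D) (P(D, V) = (D + (-3*(-2 + 1) + 2)²)*(V - 8) = (D + (-3*(-1) + 2)²)*(-8 + V) = (D + (3 + 2)²)*(-8 + V) = (D + 5²)*(-8 + V) = (D + 25)*(-8 + V) = (25 + D)*(-8 + V) = (-8 + V)*(25 + D))
-108*P(6, -3 - 4) = -108*(-200 - 8*6 + 25*(-3 - 4) + 6*(-3 - 4)) = -108*(-200 - 48 + 25*(-7) + 6*(-7)) = -108*(-200 - 48 - 175 - 42) = -108*(-465) = 50220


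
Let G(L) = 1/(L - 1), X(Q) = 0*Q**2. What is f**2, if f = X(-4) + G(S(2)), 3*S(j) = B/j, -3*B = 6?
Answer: 9/16 ≈ 0.56250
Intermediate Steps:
B = -2 (B = -1/3*6 = -2)
S(j) = -2/(3*j) (S(j) = (-2/j)/3 = -2/(3*j))
X(Q) = 0
G(L) = 1/(-1 + L)
f = -3/4 (f = 0 + 1/(-1 - 2/3/2) = 0 + 1/(-1 - 2/3*1/2) = 0 + 1/(-1 - 1/3) = 0 + 1/(-4/3) = 0 - 3/4 = -3/4 ≈ -0.75000)
f**2 = (-3/4)**2 = 9/16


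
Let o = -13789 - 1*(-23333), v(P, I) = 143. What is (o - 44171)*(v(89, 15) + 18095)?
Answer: -631527226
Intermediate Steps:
o = 9544 (o = -13789 + 23333 = 9544)
(o - 44171)*(v(89, 15) + 18095) = (9544 - 44171)*(143 + 18095) = -34627*18238 = -631527226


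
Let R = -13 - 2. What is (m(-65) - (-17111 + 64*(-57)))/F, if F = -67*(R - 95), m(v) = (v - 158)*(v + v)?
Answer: 49749/7370 ≈ 6.7502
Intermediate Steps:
R = -15
m(v) = 2*v*(-158 + v) (m(v) = (-158 + v)*(2*v) = 2*v*(-158 + v))
F = 7370 (F = -67*(-15 - 95) = -67*(-110) = 7370)
(m(-65) - (-17111 + 64*(-57)))/F = (2*(-65)*(-158 - 65) - (-17111 + 64*(-57)))/7370 = (2*(-65)*(-223) - (-17111 - 3648))*(1/7370) = (28990 - 1*(-20759))*(1/7370) = (28990 + 20759)*(1/7370) = 49749*(1/7370) = 49749/7370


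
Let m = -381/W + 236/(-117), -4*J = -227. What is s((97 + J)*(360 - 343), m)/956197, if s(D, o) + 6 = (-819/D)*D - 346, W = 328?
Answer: -1171/956197 ≈ -0.0012246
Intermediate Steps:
J = 227/4 (J = -¼*(-227) = 227/4 ≈ 56.750)
m = -121985/38376 (m = -381/328 + 236/(-117) = -381*1/328 + 236*(-1/117) = -381/328 - 236/117 = -121985/38376 ≈ -3.1787)
s(D, o) = -1171 (s(D, o) = -6 + ((-819/D)*D - 346) = -6 + (-819 - 346) = -6 - 1165 = -1171)
s((97 + J)*(360 - 343), m)/956197 = -1171/956197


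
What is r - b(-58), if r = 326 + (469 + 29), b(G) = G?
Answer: 882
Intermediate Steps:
r = 824 (r = 326 + 498 = 824)
r - b(-58) = 824 - 1*(-58) = 824 + 58 = 882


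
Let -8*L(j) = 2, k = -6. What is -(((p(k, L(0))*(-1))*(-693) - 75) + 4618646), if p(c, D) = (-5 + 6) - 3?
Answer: -4617185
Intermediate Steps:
L(j) = -¼ (L(j) = -⅛*2 = -¼)
p(c, D) = -2 (p(c, D) = 1 - 3 = -2)
-(((p(k, L(0))*(-1))*(-693) - 75) + 4618646) = -((-2*(-1)*(-693) - 75) + 4618646) = -((2*(-693) - 75) + 4618646) = -((-1386 - 75) + 4618646) = -(-1461 + 4618646) = -1*4617185 = -4617185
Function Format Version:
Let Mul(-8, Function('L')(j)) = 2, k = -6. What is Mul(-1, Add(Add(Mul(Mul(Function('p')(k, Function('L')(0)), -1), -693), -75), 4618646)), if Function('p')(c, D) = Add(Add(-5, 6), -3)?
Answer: -4617185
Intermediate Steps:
Function('L')(j) = Rational(-1, 4) (Function('L')(j) = Mul(Rational(-1, 8), 2) = Rational(-1, 4))
Function('p')(c, D) = -2 (Function('p')(c, D) = Add(1, -3) = -2)
Mul(-1, Add(Add(Mul(Mul(Function('p')(k, Function('L')(0)), -1), -693), -75), 4618646)) = Mul(-1, Add(Add(Mul(Mul(-2, -1), -693), -75), 4618646)) = Mul(-1, Add(Add(Mul(2, -693), -75), 4618646)) = Mul(-1, Add(Add(-1386, -75), 4618646)) = Mul(-1, Add(-1461, 4618646)) = Mul(-1, 4617185) = -4617185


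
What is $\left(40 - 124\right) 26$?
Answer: $-2184$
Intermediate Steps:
$\left(40 - 124\right) 26 = \left(-84\right) 26 = -2184$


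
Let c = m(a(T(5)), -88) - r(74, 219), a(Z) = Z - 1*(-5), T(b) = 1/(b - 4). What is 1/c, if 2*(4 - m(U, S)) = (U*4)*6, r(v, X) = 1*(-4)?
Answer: -1/64 ≈ -0.015625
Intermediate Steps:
r(v, X) = -4
T(b) = 1/(-4 + b)
a(Z) = 5 + Z (a(Z) = Z + 5 = 5 + Z)
m(U, S) = 4 - 12*U (m(U, S) = 4 - U*4*6/2 = 4 - 4*U*6/2 = 4 - 12*U)
c = -64 (c = (4 - 12*(5 + 1/(-4 + 5))) - 1*(-4) = (4 - 12*(5 + 1/1)) + 4 = (4 - 12*(5 + 1)) + 4 = (4 - 12*6) + 4 = (4 - 72) + 4 = -68 + 4 = -64)
1/c = 1/(-64) = -1/64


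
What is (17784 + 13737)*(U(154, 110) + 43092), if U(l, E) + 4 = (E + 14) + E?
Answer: 1365552762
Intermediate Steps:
U(l, E) = 10 + 2*E (U(l, E) = -4 + ((E + 14) + E) = -4 + ((14 + E) + E) = -4 + (14 + 2*E) = 10 + 2*E)
(17784 + 13737)*(U(154, 110) + 43092) = (17784 + 13737)*((10 + 2*110) + 43092) = 31521*((10 + 220) + 43092) = 31521*(230 + 43092) = 31521*43322 = 1365552762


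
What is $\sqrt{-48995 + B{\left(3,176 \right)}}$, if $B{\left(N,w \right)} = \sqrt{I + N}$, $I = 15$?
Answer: $\sqrt{-48995 + 3 \sqrt{2}} \approx 221.34 i$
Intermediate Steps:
$B{\left(N,w \right)} = \sqrt{15 + N}$
$\sqrt{-48995 + B{\left(3,176 \right)}} = \sqrt{-48995 + \sqrt{15 + 3}} = \sqrt{-48995 + \sqrt{18}} = \sqrt{-48995 + 3 \sqrt{2}}$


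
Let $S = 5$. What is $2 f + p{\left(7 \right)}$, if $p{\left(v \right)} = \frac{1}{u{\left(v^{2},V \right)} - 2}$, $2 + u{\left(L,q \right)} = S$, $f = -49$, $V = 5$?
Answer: $-97$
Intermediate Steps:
$u{\left(L,q \right)} = 3$ ($u{\left(L,q \right)} = -2 + 5 = 3$)
$p{\left(v \right)} = 1$ ($p{\left(v \right)} = \frac{1}{3 - 2} = 1^{-1} = 1$)
$2 f + p{\left(7 \right)} = 2 \left(-49\right) + 1 = -98 + 1 = -97$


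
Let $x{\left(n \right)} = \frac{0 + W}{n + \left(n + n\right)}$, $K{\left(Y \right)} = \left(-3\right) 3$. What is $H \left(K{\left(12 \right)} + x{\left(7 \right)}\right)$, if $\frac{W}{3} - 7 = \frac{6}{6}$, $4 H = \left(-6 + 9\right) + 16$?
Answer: $- \frac{1045}{28} \approx -37.321$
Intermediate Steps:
$H = \frac{19}{4}$ ($H = \frac{\left(-6 + 9\right) + 16}{4} = \frac{3 + 16}{4} = \frac{1}{4} \cdot 19 = \frac{19}{4} \approx 4.75$)
$K{\left(Y \right)} = -9$
$W = 24$ ($W = 21 + 3 \cdot \frac{6}{6} = 21 + 3 \cdot 6 \cdot \frac{1}{6} = 21 + 3 \cdot 1 = 21 + 3 = 24$)
$x{\left(n \right)} = \frac{8}{n}$ ($x{\left(n \right)} = \frac{0 + 24}{n + \left(n + n\right)} = \frac{24}{n + 2 n} = \frac{24}{3 n} = 24 \frac{1}{3 n} = \frac{8}{n}$)
$H \left(K{\left(12 \right)} + x{\left(7 \right)}\right) = \frac{19 \left(-9 + \frac{8}{7}\right)}{4} = \frac{19}{4} \left(- \frac{55}{7}\right) = - \frac{1045}{28}$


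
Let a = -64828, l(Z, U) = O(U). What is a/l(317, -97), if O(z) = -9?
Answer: 64828/9 ≈ 7203.1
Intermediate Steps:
l(Z, U) = -9
a/l(317, -97) = -64828/(-9) = -64828*(-⅑) = 64828/9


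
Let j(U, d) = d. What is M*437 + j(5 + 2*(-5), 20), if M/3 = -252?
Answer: -330352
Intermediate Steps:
M = -756 (M = 3*(-252) = -756)
M*437 + j(5 + 2*(-5), 20) = -756*437 + 20 = -330372 + 20 = -330352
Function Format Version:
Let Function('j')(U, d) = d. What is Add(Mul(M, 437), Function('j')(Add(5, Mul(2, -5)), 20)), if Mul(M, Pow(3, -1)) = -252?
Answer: -330352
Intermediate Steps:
M = -756 (M = Mul(3, -252) = -756)
Add(Mul(M, 437), Function('j')(Add(5, Mul(2, -5)), 20)) = Add(Mul(-756, 437), 20) = Add(-330372, 20) = -330352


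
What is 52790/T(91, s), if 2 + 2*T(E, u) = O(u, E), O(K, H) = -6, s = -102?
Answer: -26395/2 ≈ -13198.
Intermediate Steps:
T(E, u) = -4 (T(E, u) = -1 + (½)*(-6) = -1 - 3 = -4)
52790/T(91, s) = 52790/(-4) = 52790*(-¼) = -26395/2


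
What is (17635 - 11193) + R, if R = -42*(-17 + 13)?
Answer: 6610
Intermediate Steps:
R = 168 (R = -42*(-4) = 168)
(17635 - 11193) + R = (17635 - 11193) + 168 = 6442 + 168 = 6610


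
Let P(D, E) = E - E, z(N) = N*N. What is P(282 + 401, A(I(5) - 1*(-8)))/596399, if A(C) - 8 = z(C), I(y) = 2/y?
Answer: 0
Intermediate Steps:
z(N) = N²
A(C) = 8 + C²
P(D, E) = 0
P(282 + 401, A(I(5) - 1*(-8)))/596399 = 0/596399 = 0*(1/596399) = 0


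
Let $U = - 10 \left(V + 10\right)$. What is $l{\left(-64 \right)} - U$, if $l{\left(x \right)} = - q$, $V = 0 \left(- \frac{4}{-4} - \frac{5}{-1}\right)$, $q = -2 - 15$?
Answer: $117$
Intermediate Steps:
$q = -17$
$V = 0$ ($V = 0 \left(\left(-4\right) \left(- \frac{1}{4}\right) - -5\right) = 0 \left(1 + 5\right) = 0 \cdot 6 = 0$)
$l{\left(x \right)} = 17$ ($l{\left(x \right)} = \left(-1\right) \left(-17\right) = 17$)
$U = -100$ ($U = - 10 \left(0 + 10\right) = \left(-10\right) 10 = -100$)
$l{\left(-64 \right)} - U = 17 - -100 = 17 + 100 = 117$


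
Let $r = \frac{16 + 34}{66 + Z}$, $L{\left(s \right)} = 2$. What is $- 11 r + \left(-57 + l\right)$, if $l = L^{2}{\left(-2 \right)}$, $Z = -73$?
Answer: $\frac{179}{7} \approx 25.571$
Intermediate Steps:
$l = 4$ ($l = 2^{2} = 4$)
$r = - \frac{50}{7}$ ($r = \frac{16 + 34}{66 - 73} = \frac{50}{-7} = 50 \left(- \frac{1}{7}\right) = - \frac{50}{7} \approx -7.1429$)
$- 11 r + \left(-57 + l\right) = \left(-11\right) \left(- \frac{50}{7}\right) + \left(-57 + 4\right) = \frac{550}{7} - 53 = \frac{179}{7}$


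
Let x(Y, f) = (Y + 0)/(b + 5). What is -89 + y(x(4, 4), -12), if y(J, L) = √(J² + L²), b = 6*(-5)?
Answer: -89 + 4*√5626/25 ≈ -76.999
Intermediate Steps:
b = -30
x(Y, f) = -Y/25 (x(Y, f) = (Y + 0)/(-30 + 5) = Y/(-25) = Y*(-1/25) = -Y/25)
-89 + y(x(4, 4), -12) = -89 + √((-1/25*4)² + (-12)²) = -89 + √((-4/25)² + 144) = -89 + √(16/625 + 144) = -89 + √(90016/625) = -89 + 4*√5626/25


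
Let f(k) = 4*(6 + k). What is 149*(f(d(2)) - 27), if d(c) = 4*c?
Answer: 4321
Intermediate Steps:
f(k) = 24 + 4*k
149*(f(d(2)) - 27) = 149*((24 + 4*(4*2)) - 27) = 149*((24 + 4*8) - 27) = 149*((24 + 32) - 27) = 149*(56 - 27) = 149*29 = 4321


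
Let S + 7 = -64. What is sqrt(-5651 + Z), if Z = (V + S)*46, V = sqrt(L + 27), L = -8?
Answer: sqrt(-8917 + 46*sqrt(19)) ≈ 93.362*I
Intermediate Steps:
S = -71 (S = -7 - 64 = -71)
V = sqrt(19) (V = sqrt(-8 + 27) = sqrt(19) ≈ 4.3589)
Z = -3266 + 46*sqrt(19) (Z = (sqrt(19) - 71)*46 = (-71 + sqrt(19))*46 = -3266 + 46*sqrt(19) ≈ -3065.5)
sqrt(-5651 + Z) = sqrt(-5651 + (-3266 + 46*sqrt(19))) = sqrt(-8917 + 46*sqrt(19))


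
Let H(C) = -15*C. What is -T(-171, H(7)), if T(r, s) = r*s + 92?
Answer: -18047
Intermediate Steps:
T(r, s) = 92 + r*s
-T(-171, H(7)) = -(92 - (-2565)*7) = -(92 - 171*(-105)) = -(92 + 17955) = -1*18047 = -18047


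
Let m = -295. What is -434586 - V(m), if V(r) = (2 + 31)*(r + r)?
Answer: -415116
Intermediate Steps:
V(r) = 66*r (V(r) = 33*(2*r) = 66*r)
-434586 - V(m) = -434586 - 66*(-295) = -434586 - 1*(-19470) = -434586 + 19470 = -415116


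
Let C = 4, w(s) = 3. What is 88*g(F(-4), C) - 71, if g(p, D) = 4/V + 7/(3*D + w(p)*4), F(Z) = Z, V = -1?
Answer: -1192/3 ≈ -397.33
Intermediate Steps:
g(p, D) = -4 + 7/(12 + 3*D) (g(p, D) = 4/(-1) + 7/(3*D + 3*4) = 4*(-1) + 7/(3*D + 12) = -4 + 7/(12 + 3*D))
88*g(F(-4), C) - 71 = 88*((-41 - 12*4)/(3*(4 + 4))) - 71 = 88*((⅓)*(-41 - 48)/8) - 71 = 88*((⅓)*(⅛)*(-89)) - 71 = 88*(-89/24) - 71 = -979/3 - 71 = -1192/3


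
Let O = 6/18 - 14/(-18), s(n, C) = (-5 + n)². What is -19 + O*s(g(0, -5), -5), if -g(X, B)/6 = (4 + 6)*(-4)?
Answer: 552079/9 ≈ 61342.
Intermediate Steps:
g(X, B) = 240 (g(X, B) = -6*(4 + 6)*(-4) = -60*(-4) = -6*(-40) = 240)
O = 10/9 (O = 6*(1/18) - 14*(-1/18) = ⅓ + 7/9 = 10/9 ≈ 1.1111)
-19 + O*s(g(0, -5), -5) = -19 + 10*(-5 + 240)²/9 = -19 + (10/9)*235² = -19 + (10/9)*55225 = -19 + 552250/9 = 552079/9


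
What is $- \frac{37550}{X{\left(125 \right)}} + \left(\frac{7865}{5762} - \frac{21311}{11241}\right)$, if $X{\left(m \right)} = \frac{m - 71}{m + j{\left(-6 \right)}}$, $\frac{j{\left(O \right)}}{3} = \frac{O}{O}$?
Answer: $- \frac{17295303912151}{194311926} \approx -89008.0$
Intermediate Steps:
$j{\left(O \right)} = 3$ ($j{\left(O \right)} = 3 \frac{O}{O} = 3 \cdot 1 = 3$)
$X{\left(m \right)} = \frac{-71 + m}{3 + m}$ ($X{\left(m \right)} = \frac{m - 71}{m + 3} = \frac{-71 + m}{3 + m}$)
$- \frac{37550}{X{\left(125 \right)}} + \left(\frac{7865}{5762} - \frac{21311}{11241}\right) = - \frac{37550}{\frac{1}{3 + 125} \left(-71 + 125\right)} + \left(\frac{7865}{5762} - \frac{21311}{11241}\right) = - \frac{37550}{\frac{1}{128} \cdot 54} + \left(7865 \cdot \frac{1}{5762} - \frac{21311}{11241}\right) = - \frac{37550}{\frac{1}{128} \cdot 54} + \left(\frac{7865}{5762} - \frac{21311}{11241}\right) = - \frac{37550}{\frac{27}{64}} - \frac{34383517}{64770642} = \left(-37550\right) \frac{64}{27} - \frac{34383517}{64770642} = - \frac{2403200}{27} - \frac{34383517}{64770642} = - \frac{17295303912151}{194311926}$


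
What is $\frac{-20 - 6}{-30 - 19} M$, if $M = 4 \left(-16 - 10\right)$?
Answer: $- \frac{2704}{49} \approx -55.184$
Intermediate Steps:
$M = -104$ ($M = 4 \left(-26\right) = -104$)
$\frac{-20 - 6}{-30 - 19} M = \frac{-20 - 6}{-30 - 19} \left(-104\right) = - \frac{26}{-49} \left(-104\right) = \left(-26\right) \left(- \frac{1}{49}\right) \left(-104\right) = \frac{26}{49} \left(-104\right) = - \frac{2704}{49}$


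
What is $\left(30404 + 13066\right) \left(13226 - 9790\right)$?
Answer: $149362920$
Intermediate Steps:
$\left(30404 + 13066\right) \left(13226 - 9790\right) = 43470 \cdot 3436 = 149362920$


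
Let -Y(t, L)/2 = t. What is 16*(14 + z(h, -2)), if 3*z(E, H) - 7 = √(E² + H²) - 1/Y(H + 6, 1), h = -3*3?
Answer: 262 + 16*√85/3 ≈ 311.17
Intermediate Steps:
Y(t, L) = -2*t
h = -9
z(E, H) = 7/3 - 1/(3*(-12 - 2*H)) + √(E² + H²)/3 (z(E, H) = 7/3 + (√(E² + H²) - 1/((-2*(H + 6))))/3 = 7/3 + (√(E² + H²) - 1/((-2*(6 + H))))/3 = 7/3 + (√(E² + H²) - 1/(-12 - 2*H))/3 = 7/3 + (-1/(3*(-12 - 2*H)) + √(E² + H²)/3) = 7/3 - 1/(3*(-12 - 2*H)) + √(E² + H²)/3)
16*(14 + z(h, -2)) = 16*(14 + (1 + 2*(6 - 2)*(7 + √((-9)² + (-2)²)))/(6*(6 - 2))) = 16*(14 + (⅙)*(1 + 2*4*(7 + √(81 + 4)))/4) = 16*(14 + (⅙)*(¼)*(1 + 2*4*(7 + √85))) = 16*(14 + (⅙)*(¼)*(1 + (56 + 8*√85))) = 16*(14 + (⅙)*(¼)*(57 + 8*√85)) = 16*(14 + (19/8 + √85/3)) = 16*(131/8 + √85/3) = 262 + 16*√85/3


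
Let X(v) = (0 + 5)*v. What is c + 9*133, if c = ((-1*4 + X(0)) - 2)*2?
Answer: 1185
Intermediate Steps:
X(v) = 5*v
c = -12 (c = ((-1*4 + 5*0) - 2)*2 = ((-4 + 0) - 2)*2 = (-4 - 2)*2 = -6*2 = -12)
c + 9*133 = -12 + 9*133 = -12 + 1197 = 1185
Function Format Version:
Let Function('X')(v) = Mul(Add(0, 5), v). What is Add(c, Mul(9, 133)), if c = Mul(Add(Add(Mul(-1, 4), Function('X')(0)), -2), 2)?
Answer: 1185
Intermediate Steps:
Function('X')(v) = Mul(5, v)
c = -12 (c = Mul(Add(Add(Mul(-1, 4), Mul(5, 0)), -2), 2) = Mul(Add(Add(-4, 0), -2), 2) = Mul(Add(-4, -2), 2) = Mul(-6, 2) = -12)
Add(c, Mul(9, 133)) = Add(-12, Mul(9, 133)) = Add(-12, 1197) = 1185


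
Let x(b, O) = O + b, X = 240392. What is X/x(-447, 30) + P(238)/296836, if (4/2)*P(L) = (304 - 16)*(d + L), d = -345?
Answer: -17840856212/30945153 ≈ -576.53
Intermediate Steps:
P(L) = -49680 + 144*L (P(L) = ((304 - 16)*(-345 + L))/2 = (288*(-345 + L))/2 = (-99360 + 288*L)/2 = -49680 + 144*L)
X/x(-447, 30) + P(238)/296836 = 240392/(30 - 447) + (-49680 + 144*238)/296836 = 240392/(-417) + (-49680 + 34272)*(1/296836) = 240392*(-1/417) - 15408*1/296836 = -240392/417 - 3852/74209 = -17840856212/30945153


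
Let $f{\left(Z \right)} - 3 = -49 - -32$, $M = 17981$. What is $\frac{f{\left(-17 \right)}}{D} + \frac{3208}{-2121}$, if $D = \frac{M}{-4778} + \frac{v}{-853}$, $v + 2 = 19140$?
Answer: $- \frac{221525659660}{226478591997} \approx -0.97813$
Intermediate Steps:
$v = 19138$ ($v = -2 + 19140 = 19138$)
$f{\left(Z \right)} = -14$ ($f{\left(Z \right)} = 3 - 17 = -14$)
$D = - \frac{106779157}{4075634}$ ($D = \frac{17981}{-4778} + \frac{19138}{-853} = 17981 \left(- \frac{1}{4778}\right) + 19138 \left(- \frac{1}{853}\right) = - \frac{17981}{4778} - \frac{19138}{853} = - \frac{106779157}{4075634} \approx -26.199$)
$\frac{f{\left(-17 \right)}}{D} + \frac{3208}{-2121} = - \frac{14}{- \frac{106779157}{4075634}} + \frac{3208}{-2121} = \left(-14\right) \left(- \frac{4075634}{106779157}\right) + 3208 \left(- \frac{1}{2121}\right) = \frac{57058876}{106779157} - \frac{3208}{2121} = - \frac{221525659660}{226478591997}$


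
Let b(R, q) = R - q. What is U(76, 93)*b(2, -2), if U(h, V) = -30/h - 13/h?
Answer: -43/19 ≈ -2.2632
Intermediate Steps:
U(h, V) = -43/h
U(76, 93)*b(2, -2) = (-43/76)*(2 - 1*(-2)) = (-43*1/76)*(2 + 2) = -43/76*4 = -43/19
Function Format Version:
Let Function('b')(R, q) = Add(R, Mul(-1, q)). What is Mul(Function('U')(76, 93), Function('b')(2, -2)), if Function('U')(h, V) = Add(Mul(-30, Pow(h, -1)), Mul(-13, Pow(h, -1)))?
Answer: Rational(-43, 19) ≈ -2.2632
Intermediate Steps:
Function('U')(h, V) = Mul(-43, Pow(h, -1))
Mul(Function('U')(76, 93), Function('b')(2, -2)) = Mul(Mul(-43, Pow(76, -1)), Add(2, Mul(-1, -2))) = Mul(Mul(-43, Rational(1, 76)), Add(2, 2)) = Mul(Rational(-43, 76), 4) = Rational(-43, 19)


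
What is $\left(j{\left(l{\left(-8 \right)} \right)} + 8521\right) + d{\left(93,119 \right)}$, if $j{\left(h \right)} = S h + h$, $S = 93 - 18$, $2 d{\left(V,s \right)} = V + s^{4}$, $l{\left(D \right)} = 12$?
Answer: $100276440$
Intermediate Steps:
$d{\left(V,s \right)} = \frac{V}{2} + \frac{s^{4}}{2}$ ($d{\left(V,s \right)} = \frac{V + s^{4}}{2} = \frac{V}{2} + \frac{s^{4}}{2}$)
$S = 75$
$j{\left(h \right)} = 76 h$ ($j{\left(h \right)} = 75 h + h = 76 h$)
$\left(j{\left(l{\left(-8 \right)} \right)} + 8521\right) + d{\left(93,119 \right)} = \left(76 \cdot 12 + 8521\right) + \left(\frac{1}{2} \cdot 93 + \frac{119^{4}}{2}\right) = \left(912 + 8521\right) + \left(\frac{93}{2} + \frac{1}{2} \cdot 200533921\right) = 9433 + \left(\frac{93}{2} + \frac{200533921}{2}\right) = 9433 + 100267007 = 100276440$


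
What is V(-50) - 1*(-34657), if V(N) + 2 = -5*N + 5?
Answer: 34910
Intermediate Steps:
V(N) = 3 - 5*N (V(N) = -2 + (-5*N + 5) = -2 + (5 - 5*N) = 3 - 5*N)
V(-50) - 1*(-34657) = (3 - 5*(-50)) - 1*(-34657) = (3 + 250) + 34657 = 253 + 34657 = 34910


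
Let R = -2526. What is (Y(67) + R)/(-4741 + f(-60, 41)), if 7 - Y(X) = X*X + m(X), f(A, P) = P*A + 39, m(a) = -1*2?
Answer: 3503/3581 ≈ 0.97822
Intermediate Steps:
m(a) = -2
f(A, P) = 39 + A*P (f(A, P) = A*P + 39 = 39 + A*P)
Y(X) = 9 - X² (Y(X) = 7 - (X*X - 2) = 7 - (X² - 2) = 7 - (-2 + X²) = 7 + (2 - X²) = 9 - X²)
(Y(67) + R)/(-4741 + f(-60, 41)) = ((9 - 1*67²) - 2526)/(-4741 + (39 - 60*41)) = ((9 - 1*4489) - 2526)/(-4741 + (39 - 2460)) = ((9 - 4489) - 2526)/(-4741 - 2421) = (-4480 - 2526)/(-7162) = -7006*(-1/7162) = 3503/3581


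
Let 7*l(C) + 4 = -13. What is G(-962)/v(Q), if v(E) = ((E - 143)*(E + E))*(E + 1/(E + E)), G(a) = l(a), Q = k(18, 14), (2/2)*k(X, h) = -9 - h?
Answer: 17/1230558 ≈ 1.3815e-5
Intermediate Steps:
k(X, h) = -9 - h
Q = -23 (Q = -9 - 1*14 = -9 - 14 = -23)
l(C) = -17/7 (l(C) = -4/7 + (1/7)*(-13) = -4/7 - 13/7 = -17/7)
G(a) = -17/7
v(E) = 2*E*(-143 + E)*(E + 1/(2*E)) (v(E) = ((-143 + E)*(2*E))*(E + 1/(2*E)) = (2*E*(-143 + E))*(E + 1/(2*E)) = 2*E*(-143 + E)*(E + 1/(2*E)))
G(-962)/v(Q) = -17/(7*(-143 - 23 - 286*(-23)**2 + 2*(-23)**3)) = -17/(7*(-143 - 23 - 286*529 + 2*(-12167))) = -17/(7*(-143 - 23 - 151294 - 24334)) = -17/7/(-175794) = -17/7*(-1/175794) = 17/1230558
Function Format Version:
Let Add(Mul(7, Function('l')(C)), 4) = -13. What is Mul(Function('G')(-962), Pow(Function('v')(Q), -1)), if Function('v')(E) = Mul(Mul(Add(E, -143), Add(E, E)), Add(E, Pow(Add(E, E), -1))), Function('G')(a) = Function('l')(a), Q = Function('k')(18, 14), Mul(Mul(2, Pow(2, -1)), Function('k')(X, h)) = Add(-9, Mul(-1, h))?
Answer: Rational(17, 1230558) ≈ 1.3815e-5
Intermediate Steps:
Function('k')(X, h) = Add(-9, Mul(-1, h))
Q = -23 (Q = Add(-9, Mul(-1, 14)) = Add(-9, -14) = -23)
Function('l')(C) = Rational(-17, 7) (Function('l')(C) = Add(Rational(-4, 7), Mul(Rational(1, 7), -13)) = Add(Rational(-4, 7), Rational(-13, 7)) = Rational(-17, 7))
Function('G')(a) = Rational(-17, 7)
Function('v')(E) = Mul(2, E, Add(-143, E), Add(E, Mul(Rational(1, 2), Pow(E, -1)))) (Function('v')(E) = Mul(Mul(Add(-143, E), Mul(2, E)), Add(E, Pow(Mul(2, E), -1))) = Mul(Mul(2, E, Add(-143, E)), Add(E, Mul(Rational(1, 2), Pow(E, -1)))) = Mul(2, E, Add(-143, E), Add(E, Mul(Rational(1, 2), Pow(E, -1)))))
Mul(Function('G')(-962), Pow(Function('v')(Q), -1)) = Mul(Rational(-17, 7), Pow(Add(-143, -23, Mul(-286, Pow(-23, 2)), Mul(2, Pow(-23, 3))), -1)) = Mul(Rational(-17, 7), Pow(Add(-143, -23, Mul(-286, 529), Mul(2, -12167)), -1)) = Mul(Rational(-17, 7), Pow(Add(-143, -23, -151294, -24334), -1)) = Mul(Rational(-17, 7), Pow(-175794, -1)) = Mul(Rational(-17, 7), Rational(-1, 175794)) = Rational(17, 1230558)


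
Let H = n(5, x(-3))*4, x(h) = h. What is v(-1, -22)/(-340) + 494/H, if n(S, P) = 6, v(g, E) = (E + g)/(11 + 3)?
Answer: 293999/14280 ≈ 20.588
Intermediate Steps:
v(g, E) = E/14 + g/14 (v(g, E) = (E + g)/14 = (E + g)*(1/14) = E/14 + g/14)
H = 24 (H = 6*4 = 24)
v(-1, -22)/(-340) + 494/H = ((1/14)*(-22) + (1/14)*(-1))/(-340) + 494/24 = (-11/7 - 1/14)*(-1/340) + 494*(1/24) = -23/14*(-1/340) + 247/12 = 23/4760 + 247/12 = 293999/14280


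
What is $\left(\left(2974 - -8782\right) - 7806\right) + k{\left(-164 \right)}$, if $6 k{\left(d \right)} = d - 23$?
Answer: $\frac{23513}{6} \approx 3918.8$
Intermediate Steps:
$k{\left(d \right)} = - \frac{23}{6} + \frac{d}{6}$ ($k{\left(d \right)} = \frac{d - 23}{6} = \frac{-23 + d}{6} = - \frac{23}{6} + \frac{d}{6}$)
$\left(\left(2974 - -8782\right) - 7806\right) + k{\left(-164 \right)} = \left(\left(2974 - -8782\right) - 7806\right) + \left(- \frac{23}{6} + \frac{1}{6} \left(-164\right)\right) = \left(\left(2974 + 8782\right) - 7806\right) - \frac{187}{6} = \left(11756 - 7806\right) - \frac{187}{6} = 3950 - \frac{187}{6} = \frac{23513}{6}$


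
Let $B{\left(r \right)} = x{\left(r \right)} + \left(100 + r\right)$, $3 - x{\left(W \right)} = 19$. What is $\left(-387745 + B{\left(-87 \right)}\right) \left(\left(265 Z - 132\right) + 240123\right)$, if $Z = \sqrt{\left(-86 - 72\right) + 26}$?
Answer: $-93056030268 - 205506440 i \sqrt{33} \approx -9.3056 \cdot 10^{10} - 1.1805 \cdot 10^{9} i$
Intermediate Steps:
$x{\left(W \right)} = -16$ ($x{\left(W \right)} = 3 - 19 = -16$)
$Z = 2 i \sqrt{33}$ ($Z = \sqrt{-158 + 26} = \sqrt{-132} = 2 i \sqrt{33} \approx 11.489 i$)
$B{\left(r \right)} = 84 + r$ ($B{\left(r \right)} = -16 + \left(100 + r\right) = 84 + r$)
$\left(-387745 + B{\left(-87 \right)}\right) \left(\left(265 Z - 132\right) + 240123\right) = \left(-387745 + \left(84 - 87\right)\right) \left(\left(265 \cdot 2 i \sqrt{33} - 132\right) + 240123\right) = \left(-387745 - 3\right) \left(\left(530 i \sqrt{33} - 132\right) + 240123\right) = - 387748 \left(\left(-132 + 530 i \sqrt{33}\right) + 240123\right) = - 387748 \left(239991 + 530 i \sqrt{33}\right) = -93056030268 - 205506440 i \sqrt{33}$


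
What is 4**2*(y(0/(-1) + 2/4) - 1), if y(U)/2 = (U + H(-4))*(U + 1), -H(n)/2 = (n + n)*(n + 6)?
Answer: 1544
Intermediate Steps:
H(n) = -4*n*(6 + n) (H(n) = -2*(n + n)*(n + 6) = -2*2*n*(6 + n) = -4*n*(6 + n))
y(U) = 2*(1 + U)*(32 + U) (y(U) = 2*((U - 4*(-4)*(6 - 4))*(U + 1)) = 2*((U - 4*(-4)*2)*(1 + U)) = 2*((U + 32)*(1 + U)) = 2*((32 + U)*(1 + U)) = 2*((1 + U)*(32 + U)) = 2*(1 + U)*(32 + U))
4**2*(y(0/(-1) + 2/4) - 1) = 4**2*((64 + 2*(0/(-1) + 2/4)**2 + 66*(0/(-1) + 2/4)) - 1) = 16*((64 + 2*(0*(-1) + 2*(1/4))**2 + 66*(0*(-1) + 2*(1/4))) - 1) = 16*((64 + 2*(0 + 1/2)**2 + 66*(0 + 1/2)) - 1) = 16*((64 + 2*(1/2)**2 + 66*(1/2)) - 1) = 16*((64 + 2*(1/4) + 33) - 1) = 16*((64 + 1/2 + 33) - 1) = 16*(195/2 - 1) = 16*(193/2) = 1544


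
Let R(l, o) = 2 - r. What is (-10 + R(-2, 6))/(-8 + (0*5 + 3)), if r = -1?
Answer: 7/5 ≈ 1.4000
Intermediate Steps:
R(l, o) = 3 (R(l, o) = 2 - 1*(-1) = 2 + 1 = 3)
(-10 + R(-2, 6))/(-8 + (0*5 + 3)) = (-10 + 3)/(-8 + (0*5 + 3)) = -7/(-8 + (0 + 3)) = -7/(-8 + 3) = -7/(-5) = -1/5*(-7) = 7/5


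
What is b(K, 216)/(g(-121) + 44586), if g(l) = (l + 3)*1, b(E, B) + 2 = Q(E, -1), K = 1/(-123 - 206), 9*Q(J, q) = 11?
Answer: -7/400212 ≈ -1.7491e-5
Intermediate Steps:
Q(J, q) = 11/9 (Q(J, q) = (⅑)*11 = 11/9)
K = -1/329 (K = 1/(-329) = -1/329 ≈ -0.0030395)
b(E, B) = -7/9 (b(E, B) = -2 + 11/9 = -7/9)
g(l) = 3 + l (g(l) = (3 + l)*1 = 3 + l)
b(K, 216)/(g(-121) + 44586) = -7/(9*((3 - 121) + 44586)) = -7/(9*(-118 + 44586)) = -7/9/44468 = -7/9*1/44468 = -7/400212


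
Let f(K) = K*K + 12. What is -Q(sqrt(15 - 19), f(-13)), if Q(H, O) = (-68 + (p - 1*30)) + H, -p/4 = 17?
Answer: 166 - 2*I ≈ 166.0 - 2.0*I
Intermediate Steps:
p = -68 (p = -4*17 = -68)
f(K) = 12 + K**2 (f(K) = K**2 + 12 = 12 + K**2)
Q(H, O) = -166 + H (Q(H, O) = (-68 + (-68 - 1*30)) + H = (-68 + (-68 - 30)) + H = (-68 - 98) + H = -166 + H)
-Q(sqrt(15 - 19), f(-13)) = -(-166 + sqrt(15 - 19)) = -(-166 + sqrt(-4)) = -(-166 + 2*I) = 166 - 2*I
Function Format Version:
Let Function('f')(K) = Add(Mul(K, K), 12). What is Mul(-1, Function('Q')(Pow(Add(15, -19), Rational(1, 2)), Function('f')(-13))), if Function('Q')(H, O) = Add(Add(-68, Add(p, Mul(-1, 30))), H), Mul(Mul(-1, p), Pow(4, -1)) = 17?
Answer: Add(166, Mul(-2, I)) ≈ Add(166.00, Mul(-2.0000, I))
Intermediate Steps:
p = -68 (p = Mul(-4, 17) = -68)
Function('f')(K) = Add(12, Pow(K, 2)) (Function('f')(K) = Add(Pow(K, 2), 12) = Add(12, Pow(K, 2)))
Function('Q')(H, O) = Add(-166, H) (Function('Q')(H, O) = Add(Add(-68, Add(-68, Mul(-1, 30))), H) = Add(Add(-68, Add(-68, -30)), H) = Add(Add(-68, -98), H) = Add(-166, H))
Mul(-1, Function('Q')(Pow(Add(15, -19), Rational(1, 2)), Function('f')(-13))) = Mul(-1, Add(-166, Pow(Add(15, -19), Rational(1, 2)))) = Mul(-1, Add(-166, Pow(-4, Rational(1, 2)))) = Mul(-1, Add(-166, Mul(2, I))) = Add(166, Mul(-2, I))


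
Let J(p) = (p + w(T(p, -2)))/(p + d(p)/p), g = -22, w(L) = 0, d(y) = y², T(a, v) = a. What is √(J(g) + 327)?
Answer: √1310/2 ≈ 18.097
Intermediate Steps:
J(p) = ½ (J(p) = (p + 0)/(p + p²/p) = p/(p + p) = p/((2*p)) = p*(1/(2*p)) = ½)
√(J(g) + 327) = √(½ + 327) = √(655/2) = √1310/2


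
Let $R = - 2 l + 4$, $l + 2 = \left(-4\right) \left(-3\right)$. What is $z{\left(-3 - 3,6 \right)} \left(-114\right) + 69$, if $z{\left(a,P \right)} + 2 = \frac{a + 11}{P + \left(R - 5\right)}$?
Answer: $335$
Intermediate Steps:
$l = 10$ ($l = -2 - -12 = -2 + 12 = 10$)
$R = -16$ ($R = \left(-2\right) 10 + 4 = -20 + 4 = -16$)
$z{\left(a,P \right)} = -2 + \frac{11 + a}{-21 + P}$ ($z{\left(a,P \right)} = -2 + \frac{a + 11}{P - 21} = -2 + \frac{11 + a}{P - 21} = -2 + \frac{11 + a}{-21 + P}$)
$z{\left(-3 - 3,6 \right)} \left(-114\right) + 69 = \frac{53 - 6 - 12}{-21 + 6} \left(-114\right) + 69 = \frac{53 - 6 - 12}{-15} \left(-114\right) + 69 = \left(- \frac{1}{15}\right) 35 \left(-114\right) + 69 = \left(- \frac{7}{3}\right) \left(-114\right) + 69 = 266 + 69 = 335$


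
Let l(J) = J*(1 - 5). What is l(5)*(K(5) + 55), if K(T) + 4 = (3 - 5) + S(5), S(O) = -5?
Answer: -880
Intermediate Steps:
l(J) = -4*J (l(J) = J*(-4) = -4*J)
K(T) = -11 (K(T) = -4 + ((3 - 5) - 5) = -4 + (-2 - 5) = -4 - 7 = -11)
l(5)*(K(5) + 55) = (-4*5)*(-11 + 55) = -20*44 = -880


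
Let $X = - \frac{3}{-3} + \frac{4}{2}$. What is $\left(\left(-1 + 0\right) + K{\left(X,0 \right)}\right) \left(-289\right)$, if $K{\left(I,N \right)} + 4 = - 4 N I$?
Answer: $1445$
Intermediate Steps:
$X = 3$ ($X = \left(-3\right) \left(- \frac{1}{3}\right) + 4 \cdot \frac{1}{2} = 1 + 2 = 3$)
$K{\left(I,N \right)} = -4 - 4 I N$ ($K{\left(I,N \right)} = -4 + - 4 N I = -4 - 4 I N$)
$\left(\left(-1 + 0\right) + K{\left(X,0 \right)}\right) \left(-289\right) = \left(\left(-1 + 0\right) - \left(4 + 12 \cdot 0\right)\right) \left(-289\right) = \left(-1 + \left(-4 + 0\right)\right) \left(-289\right) = \left(-1 - 4\right) \left(-289\right) = \left(-5\right) \left(-289\right) = 1445$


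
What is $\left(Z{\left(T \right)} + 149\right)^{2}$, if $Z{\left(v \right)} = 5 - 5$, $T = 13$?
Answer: $22201$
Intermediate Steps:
$Z{\left(v \right)} = 0$
$\left(Z{\left(T \right)} + 149\right)^{2} = \left(0 + 149\right)^{2} = 149^{2} = 22201$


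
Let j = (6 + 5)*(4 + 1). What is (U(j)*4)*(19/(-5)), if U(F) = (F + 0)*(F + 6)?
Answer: -50996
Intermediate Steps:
j = 55 (j = 11*5 = 55)
U(F) = F*(6 + F)
(U(j)*4)*(19/(-5)) = ((55*(6 + 55))*4)*(19/(-5)) = ((55*61)*4)*(19*(-⅕)) = (3355*4)*(-19/5) = 13420*(-19/5) = -50996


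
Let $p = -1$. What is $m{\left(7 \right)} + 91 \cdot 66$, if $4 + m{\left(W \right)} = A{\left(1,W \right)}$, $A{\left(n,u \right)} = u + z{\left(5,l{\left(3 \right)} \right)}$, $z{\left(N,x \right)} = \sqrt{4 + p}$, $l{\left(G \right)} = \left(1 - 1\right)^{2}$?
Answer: $6009 + \sqrt{3} \approx 6010.7$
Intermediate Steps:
$l{\left(G \right)} = 0$ ($l{\left(G \right)} = 0^{2} = 0$)
$z{\left(N,x \right)} = \sqrt{3}$ ($z{\left(N,x \right)} = \sqrt{4 - 1} = \sqrt{3}$)
$A{\left(n,u \right)} = u + \sqrt{3}$
$m{\left(W \right)} = -4 + W + \sqrt{3}$ ($m{\left(W \right)} = -4 + \left(W + \sqrt{3}\right) = -4 + W + \sqrt{3}$)
$m{\left(7 \right)} + 91 \cdot 66 = \left(-4 + 7 + \sqrt{3}\right) + 91 \cdot 66 = \left(3 + \sqrt{3}\right) + 6006 = 6009 + \sqrt{3}$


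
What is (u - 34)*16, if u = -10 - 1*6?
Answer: -800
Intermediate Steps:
u = -16 (u = -10 - 6 = -16)
(u - 34)*16 = (-16 - 34)*16 = -50*16 = -800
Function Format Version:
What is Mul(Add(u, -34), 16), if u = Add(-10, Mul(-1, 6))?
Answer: -800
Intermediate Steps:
u = -16 (u = Add(-10, -6) = -16)
Mul(Add(u, -34), 16) = Mul(Add(-16, -34), 16) = Mul(-50, 16) = -800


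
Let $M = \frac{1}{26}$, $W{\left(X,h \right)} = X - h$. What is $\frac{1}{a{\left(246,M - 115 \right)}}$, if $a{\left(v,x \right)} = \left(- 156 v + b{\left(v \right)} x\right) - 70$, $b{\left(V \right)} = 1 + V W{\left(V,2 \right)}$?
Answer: $- \frac{26}{180414321} \approx -1.4411 \cdot 10^{-7}$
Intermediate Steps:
$M = \frac{1}{26} \approx 0.038462$
$b{\left(V \right)} = 1 + V \left(-2 + V\right)$ ($b{\left(V \right)} = 1 + V \left(V - 2\right) = 1 + V \left(-2 + V\right)$)
$a{\left(v,x \right)} = -70 - 156 v + x \left(1 + v \left(-2 + v\right)\right)$ ($a{\left(v,x \right)} = \left(- 156 v + \left(1 + v \left(-2 + v\right)\right) x\right) - 70 = \left(- 156 v + x \left(1 + v \left(-2 + v\right)\right)\right) - 70 = -70 - 156 v + x \left(1 + v \left(-2 + v\right)\right)$)
$\frac{1}{a{\left(246,M - 115 \right)}} = \frac{1}{-70 - 38376 + \left(\frac{1}{26} - 115\right) \left(1 + 246 \left(-2 + 246\right)\right)} = \frac{1}{-70 - 38376 + \left(\frac{1}{26} - 115\right) \left(1 + 246 \cdot 244\right)} = \frac{1}{-70 - 38376 - \frac{2989 \left(1 + 60024\right)}{26}} = \frac{1}{-70 - 38376 - \frac{179414725}{26}} = \frac{1}{- \frac{180414321}{26}} = - \frac{26}{180414321}$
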